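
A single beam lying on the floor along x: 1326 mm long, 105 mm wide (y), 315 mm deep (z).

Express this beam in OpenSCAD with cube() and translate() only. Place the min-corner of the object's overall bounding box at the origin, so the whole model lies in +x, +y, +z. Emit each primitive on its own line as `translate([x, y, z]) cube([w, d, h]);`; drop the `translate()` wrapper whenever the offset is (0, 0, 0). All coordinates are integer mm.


cube([1326, 105, 315]);


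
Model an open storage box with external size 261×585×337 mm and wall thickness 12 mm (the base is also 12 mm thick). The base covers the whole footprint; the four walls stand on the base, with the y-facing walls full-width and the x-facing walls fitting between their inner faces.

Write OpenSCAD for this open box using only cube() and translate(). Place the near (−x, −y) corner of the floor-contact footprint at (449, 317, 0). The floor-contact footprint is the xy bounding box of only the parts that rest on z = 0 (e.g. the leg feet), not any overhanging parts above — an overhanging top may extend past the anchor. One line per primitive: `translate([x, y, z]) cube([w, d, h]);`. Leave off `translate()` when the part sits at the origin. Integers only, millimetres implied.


translate([449, 317, 0]) cube([261, 585, 12]);
translate([449, 317, 12]) cube([261, 12, 325]);
translate([449, 890, 12]) cube([261, 12, 325]);
translate([449, 329, 12]) cube([12, 561, 325]);
translate([698, 329, 12]) cube([12, 561, 325]);


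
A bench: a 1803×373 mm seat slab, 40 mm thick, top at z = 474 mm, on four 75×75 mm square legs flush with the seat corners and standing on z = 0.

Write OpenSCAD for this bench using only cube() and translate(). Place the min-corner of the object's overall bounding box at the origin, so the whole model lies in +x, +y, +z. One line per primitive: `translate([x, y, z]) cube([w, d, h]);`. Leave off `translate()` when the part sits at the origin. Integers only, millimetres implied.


translate([0, 0, 434]) cube([1803, 373, 40]);
cube([75, 75, 434]);
translate([0, 298, 0]) cube([75, 75, 434]);
translate([1728, 0, 0]) cube([75, 75, 434]);
translate([1728, 298, 0]) cube([75, 75, 434]);


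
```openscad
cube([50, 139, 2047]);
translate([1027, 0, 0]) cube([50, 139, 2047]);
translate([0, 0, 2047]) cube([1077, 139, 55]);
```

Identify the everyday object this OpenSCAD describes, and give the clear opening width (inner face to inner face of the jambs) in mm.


A door frame. The clear opening width is 977 mm.

Two 2047 mm tall posts with a header on top — a door frame. The left jamb is 50 mm wide at x = 0; the right jamb starts at x = 1027. The clear opening is 1027 − 50 = 977 mm.


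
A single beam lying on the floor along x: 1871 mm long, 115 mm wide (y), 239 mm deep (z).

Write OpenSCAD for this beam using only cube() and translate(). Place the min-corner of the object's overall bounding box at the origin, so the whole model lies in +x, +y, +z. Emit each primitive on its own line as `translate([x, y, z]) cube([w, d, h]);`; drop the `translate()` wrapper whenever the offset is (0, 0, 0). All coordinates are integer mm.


cube([1871, 115, 239]);


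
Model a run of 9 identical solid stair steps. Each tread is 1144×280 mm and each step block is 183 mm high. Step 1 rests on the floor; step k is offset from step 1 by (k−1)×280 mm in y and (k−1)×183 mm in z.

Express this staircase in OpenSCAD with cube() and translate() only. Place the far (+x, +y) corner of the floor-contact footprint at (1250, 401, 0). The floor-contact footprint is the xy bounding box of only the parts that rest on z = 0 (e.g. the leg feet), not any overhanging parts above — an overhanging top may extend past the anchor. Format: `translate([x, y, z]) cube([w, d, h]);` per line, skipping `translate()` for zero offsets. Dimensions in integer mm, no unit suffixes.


translate([106, 121, 0]) cube([1144, 280, 183]);
translate([106, 401, 183]) cube([1144, 280, 183]);
translate([106, 681, 366]) cube([1144, 280, 183]);
translate([106, 961, 549]) cube([1144, 280, 183]);
translate([106, 1241, 732]) cube([1144, 280, 183]);
translate([106, 1521, 915]) cube([1144, 280, 183]);
translate([106, 1801, 1098]) cube([1144, 280, 183]);
translate([106, 2081, 1281]) cube([1144, 280, 183]);
translate([106, 2361, 1464]) cube([1144, 280, 183]);


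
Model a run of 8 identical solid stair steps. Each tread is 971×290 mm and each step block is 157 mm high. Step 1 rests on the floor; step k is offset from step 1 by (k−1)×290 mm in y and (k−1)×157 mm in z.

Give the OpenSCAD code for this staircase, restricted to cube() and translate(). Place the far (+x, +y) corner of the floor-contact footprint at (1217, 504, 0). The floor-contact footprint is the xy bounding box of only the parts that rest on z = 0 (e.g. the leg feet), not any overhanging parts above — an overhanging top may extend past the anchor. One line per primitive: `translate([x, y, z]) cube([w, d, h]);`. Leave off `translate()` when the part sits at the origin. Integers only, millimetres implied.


translate([246, 214, 0]) cube([971, 290, 157]);
translate([246, 504, 157]) cube([971, 290, 157]);
translate([246, 794, 314]) cube([971, 290, 157]);
translate([246, 1084, 471]) cube([971, 290, 157]);
translate([246, 1374, 628]) cube([971, 290, 157]);
translate([246, 1664, 785]) cube([971, 290, 157]);
translate([246, 1954, 942]) cube([971, 290, 157]);
translate([246, 2244, 1099]) cube([971, 290, 157]);


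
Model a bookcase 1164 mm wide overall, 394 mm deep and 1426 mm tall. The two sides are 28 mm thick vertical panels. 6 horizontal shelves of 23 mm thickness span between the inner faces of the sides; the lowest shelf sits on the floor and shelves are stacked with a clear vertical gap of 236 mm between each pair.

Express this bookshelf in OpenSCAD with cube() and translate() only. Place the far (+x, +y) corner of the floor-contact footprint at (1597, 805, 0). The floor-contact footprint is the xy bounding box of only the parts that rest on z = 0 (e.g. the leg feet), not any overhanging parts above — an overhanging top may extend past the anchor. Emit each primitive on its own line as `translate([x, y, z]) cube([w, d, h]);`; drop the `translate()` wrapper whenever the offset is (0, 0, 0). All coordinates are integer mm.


translate([433, 411, 0]) cube([28, 394, 1426]);
translate([1569, 411, 0]) cube([28, 394, 1426]);
translate([461, 411, 0]) cube([1108, 394, 23]);
translate([461, 411, 259]) cube([1108, 394, 23]);
translate([461, 411, 518]) cube([1108, 394, 23]);
translate([461, 411, 777]) cube([1108, 394, 23]);
translate([461, 411, 1036]) cube([1108, 394, 23]);
translate([461, 411, 1295]) cube([1108, 394, 23]);


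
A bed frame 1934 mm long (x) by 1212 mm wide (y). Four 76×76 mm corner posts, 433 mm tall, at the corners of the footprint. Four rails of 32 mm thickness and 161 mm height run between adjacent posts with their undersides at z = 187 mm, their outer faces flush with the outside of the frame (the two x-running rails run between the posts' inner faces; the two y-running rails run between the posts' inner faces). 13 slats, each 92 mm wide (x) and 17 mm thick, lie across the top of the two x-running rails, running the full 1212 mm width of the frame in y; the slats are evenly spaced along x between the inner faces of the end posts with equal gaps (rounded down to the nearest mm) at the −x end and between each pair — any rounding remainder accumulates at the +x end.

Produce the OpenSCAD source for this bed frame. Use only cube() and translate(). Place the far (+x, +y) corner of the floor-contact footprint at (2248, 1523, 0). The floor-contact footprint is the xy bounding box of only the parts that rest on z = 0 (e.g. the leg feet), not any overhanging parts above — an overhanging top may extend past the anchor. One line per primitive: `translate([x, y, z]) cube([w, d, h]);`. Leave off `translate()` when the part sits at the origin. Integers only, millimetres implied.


// slat z = rail_z + rail_h = 187 + 161 = 348
// slat gap = ⌊(1782 − 13·92) / 14⌋ = 41
translate([314, 311, 0]) cube([76, 76, 433]);
translate([314, 1447, 0]) cube([76, 76, 433]);
translate([2172, 311, 0]) cube([76, 76, 433]);
translate([2172, 1447, 0]) cube([76, 76, 433]);
translate([390, 311, 187]) cube([1782, 32, 161]);
translate([390, 1491, 187]) cube([1782, 32, 161]);
translate([314, 387, 187]) cube([32, 1060, 161]);
translate([2216, 387, 187]) cube([32, 1060, 161]);
translate([431, 311, 348]) cube([92, 1212, 17]);
translate([564, 311, 348]) cube([92, 1212, 17]);
translate([697, 311, 348]) cube([92, 1212, 17]);
translate([830, 311, 348]) cube([92, 1212, 17]);
translate([963, 311, 348]) cube([92, 1212, 17]);
translate([1096, 311, 348]) cube([92, 1212, 17]);
translate([1229, 311, 348]) cube([92, 1212, 17]);
translate([1362, 311, 348]) cube([92, 1212, 17]);
translate([1495, 311, 348]) cube([92, 1212, 17]);
translate([1628, 311, 348]) cube([92, 1212, 17]);
translate([1761, 311, 348]) cube([92, 1212, 17]);
translate([1894, 311, 348]) cube([92, 1212, 17]);
translate([2027, 311, 348]) cube([92, 1212, 17]);


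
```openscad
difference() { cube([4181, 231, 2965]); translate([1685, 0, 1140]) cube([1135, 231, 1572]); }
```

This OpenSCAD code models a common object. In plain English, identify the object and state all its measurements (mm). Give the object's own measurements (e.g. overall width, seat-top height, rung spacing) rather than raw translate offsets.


A wall 4181 mm long (x), 231 mm thick (y), 2965 mm tall, with a rectangular window opening cut through it. The opening is 1135 mm wide and 1572 mm tall; its sill is at z = 1140 mm and its near (−x) edge is 1685 mm from the wall's −x end. The opening passes through the full wall thickness.


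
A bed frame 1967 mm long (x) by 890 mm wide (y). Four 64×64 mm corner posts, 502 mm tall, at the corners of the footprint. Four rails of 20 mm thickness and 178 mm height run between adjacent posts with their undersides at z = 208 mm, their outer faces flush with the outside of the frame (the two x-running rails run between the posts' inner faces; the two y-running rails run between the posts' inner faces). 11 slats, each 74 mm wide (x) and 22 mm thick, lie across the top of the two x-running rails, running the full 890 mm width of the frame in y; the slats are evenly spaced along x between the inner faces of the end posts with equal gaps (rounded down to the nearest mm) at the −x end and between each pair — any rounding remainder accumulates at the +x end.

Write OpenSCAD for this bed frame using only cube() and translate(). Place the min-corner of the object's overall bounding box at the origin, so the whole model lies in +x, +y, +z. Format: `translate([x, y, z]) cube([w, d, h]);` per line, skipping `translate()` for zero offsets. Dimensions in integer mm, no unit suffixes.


cube([64, 64, 502]);
translate([0, 826, 0]) cube([64, 64, 502]);
translate([1903, 0, 0]) cube([64, 64, 502]);
translate([1903, 826, 0]) cube([64, 64, 502]);
translate([64, 0, 208]) cube([1839, 20, 178]);
translate([64, 870, 208]) cube([1839, 20, 178]);
translate([0, 64, 208]) cube([20, 762, 178]);
translate([1947, 64, 208]) cube([20, 762, 178]);
translate([149, 0, 386]) cube([74, 890, 22]);
translate([308, 0, 386]) cube([74, 890, 22]);
translate([467, 0, 386]) cube([74, 890, 22]);
translate([626, 0, 386]) cube([74, 890, 22]);
translate([785, 0, 386]) cube([74, 890, 22]);
translate([944, 0, 386]) cube([74, 890, 22]);
translate([1103, 0, 386]) cube([74, 890, 22]);
translate([1262, 0, 386]) cube([74, 890, 22]);
translate([1421, 0, 386]) cube([74, 890, 22]);
translate([1580, 0, 386]) cube([74, 890, 22]);
translate([1739, 0, 386]) cube([74, 890, 22]);


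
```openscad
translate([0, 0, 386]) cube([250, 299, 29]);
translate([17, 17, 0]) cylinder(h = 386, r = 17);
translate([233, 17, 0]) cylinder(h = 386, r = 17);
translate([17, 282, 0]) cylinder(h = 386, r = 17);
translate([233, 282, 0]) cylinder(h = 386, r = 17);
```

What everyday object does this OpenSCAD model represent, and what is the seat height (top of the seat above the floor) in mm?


A stool. The seat height is 415 mm.

A 250×299×29 slab at z = 386 on four corner cylinders — a stool. The seat top is 386 + 29 = 415 mm.


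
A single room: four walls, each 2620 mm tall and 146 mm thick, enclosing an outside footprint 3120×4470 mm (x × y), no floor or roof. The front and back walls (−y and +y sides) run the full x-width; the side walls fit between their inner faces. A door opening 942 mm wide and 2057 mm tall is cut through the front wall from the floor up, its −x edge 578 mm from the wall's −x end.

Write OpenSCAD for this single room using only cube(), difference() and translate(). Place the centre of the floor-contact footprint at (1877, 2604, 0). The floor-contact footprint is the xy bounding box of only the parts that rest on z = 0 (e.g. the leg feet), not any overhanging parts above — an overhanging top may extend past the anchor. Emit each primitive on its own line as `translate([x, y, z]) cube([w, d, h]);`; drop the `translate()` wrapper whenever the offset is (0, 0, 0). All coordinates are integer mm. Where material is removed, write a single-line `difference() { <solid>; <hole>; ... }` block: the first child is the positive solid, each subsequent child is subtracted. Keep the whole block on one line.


difference() { translate([317, 369, 0]) cube([3120, 146, 2620]); translate([895, 369, 0]) cube([942, 146, 2057]); }
translate([317, 4693, 0]) cube([3120, 146, 2620]);
translate([317, 515, 0]) cube([146, 4178, 2620]);
translate([3291, 515, 0]) cube([146, 4178, 2620]);


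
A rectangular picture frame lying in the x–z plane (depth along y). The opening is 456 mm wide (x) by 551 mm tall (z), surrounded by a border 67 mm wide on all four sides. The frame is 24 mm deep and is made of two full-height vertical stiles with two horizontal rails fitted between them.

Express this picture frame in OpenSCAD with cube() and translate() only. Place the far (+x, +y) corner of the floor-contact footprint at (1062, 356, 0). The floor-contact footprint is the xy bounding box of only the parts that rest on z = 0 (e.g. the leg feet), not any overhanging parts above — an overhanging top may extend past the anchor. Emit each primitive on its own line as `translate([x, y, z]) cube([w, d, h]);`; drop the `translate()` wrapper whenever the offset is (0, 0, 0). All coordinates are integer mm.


translate([472, 332, 0]) cube([67, 24, 685]);
translate([995, 332, 0]) cube([67, 24, 685]);
translate([539, 332, 0]) cube([456, 24, 67]);
translate([539, 332, 618]) cube([456, 24, 67]);


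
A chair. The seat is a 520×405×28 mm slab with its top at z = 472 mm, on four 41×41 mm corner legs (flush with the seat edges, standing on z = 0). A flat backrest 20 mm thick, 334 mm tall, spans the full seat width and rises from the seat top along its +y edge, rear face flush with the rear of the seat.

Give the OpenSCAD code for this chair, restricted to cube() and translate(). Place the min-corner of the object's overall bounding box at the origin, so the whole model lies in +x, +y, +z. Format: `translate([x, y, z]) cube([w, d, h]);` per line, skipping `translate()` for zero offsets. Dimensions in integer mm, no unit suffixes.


translate([0, 0, 444]) cube([520, 405, 28]);
cube([41, 41, 444]);
translate([479, 0, 0]) cube([41, 41, 444]);
translate([0, 364, 0]) cube([41, 41, 444]);
translate([479, 364, 0]) cube([41, 41, 444]);
translate([0, 385, 472]) cube([520, 20, 334]);


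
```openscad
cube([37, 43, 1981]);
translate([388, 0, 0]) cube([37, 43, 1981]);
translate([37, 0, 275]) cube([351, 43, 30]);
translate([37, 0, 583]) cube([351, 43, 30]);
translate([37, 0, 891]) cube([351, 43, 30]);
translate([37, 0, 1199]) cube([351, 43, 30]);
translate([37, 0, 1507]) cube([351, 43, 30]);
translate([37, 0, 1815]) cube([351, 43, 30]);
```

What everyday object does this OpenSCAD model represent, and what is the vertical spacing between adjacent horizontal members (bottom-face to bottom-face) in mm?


A ladder. The rung spacing is 308 mm.

Two tall 37×43 posts with 6 short bars between them — a ladder. Adjacent rungs sit at z = 275 and z = 583, so the spacing is 583 − 275 = 308 mm.


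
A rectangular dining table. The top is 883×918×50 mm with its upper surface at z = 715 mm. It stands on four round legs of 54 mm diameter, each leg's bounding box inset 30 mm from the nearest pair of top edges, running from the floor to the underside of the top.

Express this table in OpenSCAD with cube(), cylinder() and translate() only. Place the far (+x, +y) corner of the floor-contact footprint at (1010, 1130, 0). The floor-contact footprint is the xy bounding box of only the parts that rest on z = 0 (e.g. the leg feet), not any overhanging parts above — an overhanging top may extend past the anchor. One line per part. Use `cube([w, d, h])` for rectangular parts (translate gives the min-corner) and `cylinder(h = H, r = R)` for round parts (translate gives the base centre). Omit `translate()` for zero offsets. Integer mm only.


// leg_h = 715 - 50 = 665
translate([157, 242, 665]) cube([883, 918, 50]);
translate([214, 299, 0]) cylinder(h = 665, r = 27);
translate([983, 299, 0]) cylinder(h = 665, r = 27);
translate([214, 1103, 0]) cylinder(h = 665, r = 27);
translate([983, 1103, 0]) cylinder(h = 665, r = 27);


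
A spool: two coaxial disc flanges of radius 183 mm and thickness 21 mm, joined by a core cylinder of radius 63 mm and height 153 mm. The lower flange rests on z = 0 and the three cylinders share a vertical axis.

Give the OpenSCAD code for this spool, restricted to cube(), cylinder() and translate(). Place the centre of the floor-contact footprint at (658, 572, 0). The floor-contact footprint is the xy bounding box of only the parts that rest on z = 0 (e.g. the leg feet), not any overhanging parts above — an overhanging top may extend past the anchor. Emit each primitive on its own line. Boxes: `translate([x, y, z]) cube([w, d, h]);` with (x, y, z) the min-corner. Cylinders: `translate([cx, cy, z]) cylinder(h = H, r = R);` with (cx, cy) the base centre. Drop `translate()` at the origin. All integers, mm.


translate([658, 572, 0]) cylinder(h = 21, r = 183);
translate([658, 572, 21]) cylinder(h = 153, r = 63);
translate([658, 572, 174]) cylinder(h = 21, r = 183);


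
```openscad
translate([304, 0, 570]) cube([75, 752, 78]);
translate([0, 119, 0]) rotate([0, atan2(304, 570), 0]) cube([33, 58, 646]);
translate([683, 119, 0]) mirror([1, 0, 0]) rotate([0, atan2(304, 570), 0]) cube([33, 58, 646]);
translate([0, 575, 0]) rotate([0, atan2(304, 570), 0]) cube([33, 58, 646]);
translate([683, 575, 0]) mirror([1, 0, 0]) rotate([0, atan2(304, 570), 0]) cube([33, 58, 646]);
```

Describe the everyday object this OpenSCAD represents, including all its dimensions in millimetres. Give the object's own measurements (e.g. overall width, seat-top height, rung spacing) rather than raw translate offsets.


A sawhorse. A 75×752×78 mm beam (x, y, z) sits on two A-frame leg pairs. Each pair is two raked legs of 33×58 mm section (58 mm along y) splaying symmetrically in x. Each leg rises 570 mm vertically over 304 mm of horizontal reach and is 646 mm long along its own axis. Every leg's outer bottom edge rests on the floor and its outer top edge meets a bottom edge of the beam — the left legs (tilting toward +x) meet the beam's −x bottom edge, the right legs (their mirror images, tilting toward −x) meet its +x bottom edge — so the leg tops tuck under the beam, the beam's underside is 570 mm above the floor, and the feet are 683 mm apart outside-to-outside with the beam centred between them. The two leg pairs are set in 119 mm from either end of the beam.


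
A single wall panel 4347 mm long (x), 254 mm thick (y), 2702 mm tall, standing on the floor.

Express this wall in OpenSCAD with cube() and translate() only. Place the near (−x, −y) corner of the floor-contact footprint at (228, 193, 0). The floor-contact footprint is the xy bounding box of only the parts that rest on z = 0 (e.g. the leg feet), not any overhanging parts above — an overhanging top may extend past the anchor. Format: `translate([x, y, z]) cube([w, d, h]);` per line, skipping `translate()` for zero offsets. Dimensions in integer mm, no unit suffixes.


translate([228, 193, 0]) cube([4347, 254, 2702]);


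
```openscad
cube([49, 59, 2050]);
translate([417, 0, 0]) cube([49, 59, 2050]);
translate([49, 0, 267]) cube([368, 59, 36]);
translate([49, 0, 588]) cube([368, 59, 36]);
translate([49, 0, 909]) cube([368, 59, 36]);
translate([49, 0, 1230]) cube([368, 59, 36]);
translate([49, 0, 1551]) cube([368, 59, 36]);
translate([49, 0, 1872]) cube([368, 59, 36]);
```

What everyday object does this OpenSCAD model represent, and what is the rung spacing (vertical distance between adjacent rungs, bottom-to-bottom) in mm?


A ladder. The rung spacing is 321 mm.

Two tall 49×59 posts with 6 short bars between them — a ladder. Adjacent rungs sit at z = 267 and z = 588, so the spacing is 588 − 267 = 321 mm.


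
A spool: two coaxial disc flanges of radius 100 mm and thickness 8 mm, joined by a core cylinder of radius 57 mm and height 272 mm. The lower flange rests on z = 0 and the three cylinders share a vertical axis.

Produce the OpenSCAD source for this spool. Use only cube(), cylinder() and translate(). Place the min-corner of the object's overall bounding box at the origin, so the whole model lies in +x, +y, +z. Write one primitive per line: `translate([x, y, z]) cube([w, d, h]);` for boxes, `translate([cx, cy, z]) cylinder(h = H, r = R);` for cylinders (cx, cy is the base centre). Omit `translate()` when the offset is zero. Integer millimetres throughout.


translate([100, 100, 0]) cylinder(h = 8, r = 100);
translate([100, 100, 8]) cylinder(h = 272, r = 57);
translate([100, 100, 280]) cylinder(h = 8, r = 100);


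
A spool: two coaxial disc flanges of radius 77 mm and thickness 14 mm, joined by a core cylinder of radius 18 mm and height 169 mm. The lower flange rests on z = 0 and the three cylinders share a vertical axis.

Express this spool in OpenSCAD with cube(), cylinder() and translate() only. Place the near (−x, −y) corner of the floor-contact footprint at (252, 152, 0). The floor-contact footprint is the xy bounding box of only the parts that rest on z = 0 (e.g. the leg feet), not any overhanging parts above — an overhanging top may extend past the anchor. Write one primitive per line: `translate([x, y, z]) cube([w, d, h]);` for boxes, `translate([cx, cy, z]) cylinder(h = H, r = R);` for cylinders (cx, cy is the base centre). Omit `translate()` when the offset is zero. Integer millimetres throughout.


translate([329, 229, 0]) cylinder(h = 14, r = 77);
translate([329, 229, 14]) cylinder(h = 169, r = 18);
translate([329, 229, 183]) cylinder(h = 14, r = 77);


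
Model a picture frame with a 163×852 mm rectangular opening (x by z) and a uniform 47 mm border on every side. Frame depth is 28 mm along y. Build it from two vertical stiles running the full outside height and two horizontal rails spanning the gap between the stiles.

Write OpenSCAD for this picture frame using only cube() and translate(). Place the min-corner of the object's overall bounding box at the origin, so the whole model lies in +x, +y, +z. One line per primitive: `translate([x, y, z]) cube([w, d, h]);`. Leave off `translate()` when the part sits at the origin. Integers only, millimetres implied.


cube([47, 28, 946]);
translate([210, 0, 0]) cube([47, 28, 946]);
translate([47, 0, 0]) cube([163, 28, 47]);
translate([47, 0, 899]) cube([163, 28, 47]);


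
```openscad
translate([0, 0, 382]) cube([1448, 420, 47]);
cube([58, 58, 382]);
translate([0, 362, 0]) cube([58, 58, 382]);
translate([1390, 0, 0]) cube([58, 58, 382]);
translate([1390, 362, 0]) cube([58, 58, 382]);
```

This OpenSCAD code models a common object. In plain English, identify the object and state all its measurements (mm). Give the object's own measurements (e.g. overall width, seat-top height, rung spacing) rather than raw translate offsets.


A bench: a 1448×420 mm seat slab, 47 mm thick, top at z = 429 mm, on four 58×58 mm square legs flush with the seat corners and standing on z = 0.


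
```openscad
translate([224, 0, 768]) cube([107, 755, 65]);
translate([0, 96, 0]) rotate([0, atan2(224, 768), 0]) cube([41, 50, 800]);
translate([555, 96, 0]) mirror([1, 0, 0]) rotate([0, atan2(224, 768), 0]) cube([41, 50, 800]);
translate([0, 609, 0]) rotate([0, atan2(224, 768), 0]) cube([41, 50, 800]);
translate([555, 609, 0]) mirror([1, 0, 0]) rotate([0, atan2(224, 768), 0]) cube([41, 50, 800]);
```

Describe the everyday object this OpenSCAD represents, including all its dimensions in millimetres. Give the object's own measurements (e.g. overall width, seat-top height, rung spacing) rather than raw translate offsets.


A sawhorse. A 107×755×65 mm beam (x, y, z) sits on two A-frame leg pairs. Each pair is two raked legs of 41×50 mm section (50 mm along y) splaying symmetrically in x. Each leg rises 768 mm vertically over 224 mm of horizontal reach and is 800 mm long along its own axis. Every leg's outer bottom edge rests on the floor and its outer top edge meets a bottom edge of the beam — the left legs (tilting toward +x) meet the beam's −x bottom edge, the right legs (their mirror images, tilting toward −x) meet its +x bottom edge — so the leg tops tuck under the beam, the beam's underside is 768 mm above the floor, and the feet are 555 mm apart outside-to-outside with the beam centred between them. The two leg pairs are set in 96 mm from either end of the beam.


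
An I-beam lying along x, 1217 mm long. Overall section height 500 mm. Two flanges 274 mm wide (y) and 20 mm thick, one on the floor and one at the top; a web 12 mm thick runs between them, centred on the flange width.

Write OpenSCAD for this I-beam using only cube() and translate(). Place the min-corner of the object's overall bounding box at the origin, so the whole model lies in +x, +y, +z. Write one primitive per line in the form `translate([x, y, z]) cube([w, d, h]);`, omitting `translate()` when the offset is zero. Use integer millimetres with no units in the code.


cube([1217, 274, 20]);
translate([0, 131, 20]) cube([1217, 12, 460]);
translate([0, 0, 480]) cube([1217, 274, 20]);


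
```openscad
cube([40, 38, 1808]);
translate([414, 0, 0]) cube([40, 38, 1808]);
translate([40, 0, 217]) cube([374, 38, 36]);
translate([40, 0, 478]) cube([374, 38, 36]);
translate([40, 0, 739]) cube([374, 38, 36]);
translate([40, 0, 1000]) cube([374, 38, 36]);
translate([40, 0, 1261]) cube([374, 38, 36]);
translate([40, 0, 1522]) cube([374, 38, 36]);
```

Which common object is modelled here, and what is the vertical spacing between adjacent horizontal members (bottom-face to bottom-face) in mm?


A ladder. The rung spacing is 261 mm.

Two tall 40×38 posts with 6 short bars between them — a ladder. Adjacent rungs sit at z = 217 and z = 478, so the spacing is 478 − 217 = 261 mm.


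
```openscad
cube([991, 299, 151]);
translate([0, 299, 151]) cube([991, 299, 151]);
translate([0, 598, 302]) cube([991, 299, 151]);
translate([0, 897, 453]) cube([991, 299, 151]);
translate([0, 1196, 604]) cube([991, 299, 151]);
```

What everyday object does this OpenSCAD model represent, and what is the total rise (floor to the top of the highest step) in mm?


A staircase. The total rise is 755 mm.

5 identical blocks, each offset up and back from the previous — a staircase. Each step is 151 mm tall and there are 5 of them, so the total rise is 5 × 151 = 755 mm.


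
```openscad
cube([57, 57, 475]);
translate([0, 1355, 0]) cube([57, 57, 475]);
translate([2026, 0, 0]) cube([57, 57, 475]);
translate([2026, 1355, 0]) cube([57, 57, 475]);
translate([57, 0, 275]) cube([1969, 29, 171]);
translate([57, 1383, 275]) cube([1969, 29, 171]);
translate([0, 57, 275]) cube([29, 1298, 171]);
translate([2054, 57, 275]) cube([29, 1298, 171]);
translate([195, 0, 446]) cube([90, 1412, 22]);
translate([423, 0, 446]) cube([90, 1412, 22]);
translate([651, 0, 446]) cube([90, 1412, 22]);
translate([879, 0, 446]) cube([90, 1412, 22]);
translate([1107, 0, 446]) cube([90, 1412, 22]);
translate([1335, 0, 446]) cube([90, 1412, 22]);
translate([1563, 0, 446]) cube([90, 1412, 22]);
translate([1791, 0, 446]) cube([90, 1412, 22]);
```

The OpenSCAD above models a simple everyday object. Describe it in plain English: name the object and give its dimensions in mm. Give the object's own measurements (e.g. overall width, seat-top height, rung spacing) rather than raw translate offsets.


A bed frame 2083 mm long (x) by 1412 mm wide (y). Four 57×57 mm corner posts, 475 mm tall, at the corners of the footprint. Four rails of 29 mm thickness and 171 mm height run between adjacent posts with their undersides at z = 275 mm, their outer faces flush with the outside of the frame (the two x-running rails run between the posts' inner faces; the two y-running rails run between the posts' inner faces). 8 slats, each 90 mm wide (x) and 22 mm thick, lie across the top of the two x-running rails, running the full 1412 mm width of the frame in y; along x they sit between the end posts with a 138 mm gap after the −x posts and between neighbouring slats, leaving 145 mm before the +x posts.


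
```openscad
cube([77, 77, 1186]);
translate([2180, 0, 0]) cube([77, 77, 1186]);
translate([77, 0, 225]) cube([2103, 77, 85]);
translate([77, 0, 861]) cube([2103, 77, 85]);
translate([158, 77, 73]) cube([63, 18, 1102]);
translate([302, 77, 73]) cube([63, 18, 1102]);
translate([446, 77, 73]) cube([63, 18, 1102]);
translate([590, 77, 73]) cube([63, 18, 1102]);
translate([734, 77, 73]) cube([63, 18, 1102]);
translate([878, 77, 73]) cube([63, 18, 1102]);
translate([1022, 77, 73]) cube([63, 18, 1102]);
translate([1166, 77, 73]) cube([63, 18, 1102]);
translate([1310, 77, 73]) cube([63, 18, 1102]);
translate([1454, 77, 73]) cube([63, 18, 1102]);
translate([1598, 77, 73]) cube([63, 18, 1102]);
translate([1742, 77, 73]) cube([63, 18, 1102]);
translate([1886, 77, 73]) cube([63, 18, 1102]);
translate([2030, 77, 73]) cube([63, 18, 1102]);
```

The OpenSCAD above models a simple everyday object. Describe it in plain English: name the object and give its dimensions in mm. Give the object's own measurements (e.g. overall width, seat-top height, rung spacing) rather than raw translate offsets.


A fence section. Two 77×77 mm posts, 1186 mm tall, stand on the floor with a clear span of 2103 mm between their inner faces. Two horizontal rails of 77×85 mm section span the gap between the posts with their undersides at z = 225 mm and z = 861 mm, flush with the posts' −y face. 14 pickets, each 63 mm wide, 18 mm thick and 1102 mm tall, are fixed to the +y face of the rails with their bottoms at z = 73 mm, spaced across the span with a 81 mm gap after the −x post and between neighbouring pickets, with 87 mm left before the +x post.


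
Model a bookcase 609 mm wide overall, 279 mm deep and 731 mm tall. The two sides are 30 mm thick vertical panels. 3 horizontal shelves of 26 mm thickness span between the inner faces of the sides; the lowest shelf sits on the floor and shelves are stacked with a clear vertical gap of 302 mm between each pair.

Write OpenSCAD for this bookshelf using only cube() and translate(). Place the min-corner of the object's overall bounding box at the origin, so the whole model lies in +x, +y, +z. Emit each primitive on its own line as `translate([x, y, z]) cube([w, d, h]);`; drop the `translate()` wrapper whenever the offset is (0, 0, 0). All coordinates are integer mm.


cube([30, 279, 731]);
translate([579, 0, 0]) cube([30, 279, 731]);
translate([30, 0, 0]) cube([549, 279, 26]);
translate([30, 0, 328]) cube([549, 279, 26]);
translate([30, 0, 656]) cube([549, 279, 26]);


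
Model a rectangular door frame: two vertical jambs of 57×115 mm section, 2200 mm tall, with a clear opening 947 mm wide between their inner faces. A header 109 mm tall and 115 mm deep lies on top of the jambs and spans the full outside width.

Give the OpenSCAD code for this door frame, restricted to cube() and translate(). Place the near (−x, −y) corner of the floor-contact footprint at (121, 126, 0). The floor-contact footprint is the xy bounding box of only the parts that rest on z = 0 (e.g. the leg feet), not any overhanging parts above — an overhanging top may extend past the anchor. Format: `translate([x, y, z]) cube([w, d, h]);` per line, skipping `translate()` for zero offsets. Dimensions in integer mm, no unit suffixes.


translate([121, 126, 0]) cube([57, 115, 2200]);
translate([1125, 126, 0]) cube([57, 115, 2200]);
translate([121, 126, 2200]) cube([1061, 115, 109]);


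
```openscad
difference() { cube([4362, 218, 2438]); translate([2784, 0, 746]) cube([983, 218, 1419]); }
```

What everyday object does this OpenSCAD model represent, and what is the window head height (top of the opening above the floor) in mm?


A wall with a window opening. The window head height is 2165 mm.

A wall with a rectangular opening subtracted — a window. Sill at z = 746, opening 1419 mm tall, so the head is at 746 + 1419 = 2165 mm.


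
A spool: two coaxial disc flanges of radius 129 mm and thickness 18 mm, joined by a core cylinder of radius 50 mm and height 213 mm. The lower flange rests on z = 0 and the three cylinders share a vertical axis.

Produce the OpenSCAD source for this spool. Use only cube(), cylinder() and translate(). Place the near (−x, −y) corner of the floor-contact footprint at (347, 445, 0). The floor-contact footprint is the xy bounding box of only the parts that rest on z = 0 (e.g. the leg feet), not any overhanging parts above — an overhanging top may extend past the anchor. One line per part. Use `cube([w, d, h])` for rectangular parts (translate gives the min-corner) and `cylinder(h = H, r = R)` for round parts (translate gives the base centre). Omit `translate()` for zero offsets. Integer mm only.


translate([476, 574, 0]) cylinder(h = 18, r = 129);
translate([476, 574, 18]) cylinder(h = 213, r = 50);
translate([476, 574, 231]) cylinder(h = 18, r = 129);


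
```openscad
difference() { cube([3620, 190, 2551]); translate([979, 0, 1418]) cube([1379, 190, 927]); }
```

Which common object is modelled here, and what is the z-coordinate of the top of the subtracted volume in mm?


A wall with a window opening. The window head height is 2345 mm.

A wall with a rectangular opening subtracted — a window. Sill at z = 1418, opening 927 mm tall, so the head is at 1418 + 927 = 2345 mm.


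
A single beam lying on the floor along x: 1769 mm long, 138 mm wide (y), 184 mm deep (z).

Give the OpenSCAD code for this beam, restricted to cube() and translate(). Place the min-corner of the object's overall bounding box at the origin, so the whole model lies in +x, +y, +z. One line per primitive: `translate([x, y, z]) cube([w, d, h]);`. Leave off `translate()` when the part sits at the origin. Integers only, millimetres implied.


cube([1769, 138, 184]);


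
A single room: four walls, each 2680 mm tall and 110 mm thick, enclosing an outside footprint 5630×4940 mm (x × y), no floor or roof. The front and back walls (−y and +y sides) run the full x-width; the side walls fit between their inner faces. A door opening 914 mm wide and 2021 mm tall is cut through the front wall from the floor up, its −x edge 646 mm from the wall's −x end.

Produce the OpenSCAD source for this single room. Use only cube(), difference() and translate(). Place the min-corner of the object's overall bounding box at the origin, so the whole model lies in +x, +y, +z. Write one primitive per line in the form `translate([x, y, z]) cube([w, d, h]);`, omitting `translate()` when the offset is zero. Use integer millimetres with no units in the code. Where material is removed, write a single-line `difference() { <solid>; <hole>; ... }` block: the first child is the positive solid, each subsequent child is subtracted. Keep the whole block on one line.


difference() { cube([5630, 110, 2680]); translate([646, 0, 0]) cube([914, 110, 2021]); }
translate([0, 4830, 0]) cube([5630, 110, 2680]);
translate([0, 110, 0]) cube([110, 4720, 2680]);
translate([5520, 110, 0]) cube([110, 4720, 2680]);


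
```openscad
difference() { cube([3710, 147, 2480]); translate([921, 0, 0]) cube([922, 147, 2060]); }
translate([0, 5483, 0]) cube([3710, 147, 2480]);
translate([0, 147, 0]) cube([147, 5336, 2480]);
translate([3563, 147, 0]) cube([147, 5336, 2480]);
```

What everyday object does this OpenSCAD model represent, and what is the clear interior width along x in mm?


A single room. The interior width is 3416 mm.

Four walls enclosing a rectangle with a door in the front wall — a room. Outside width 3710 minus two 147 mm walls gives 3416 mm.


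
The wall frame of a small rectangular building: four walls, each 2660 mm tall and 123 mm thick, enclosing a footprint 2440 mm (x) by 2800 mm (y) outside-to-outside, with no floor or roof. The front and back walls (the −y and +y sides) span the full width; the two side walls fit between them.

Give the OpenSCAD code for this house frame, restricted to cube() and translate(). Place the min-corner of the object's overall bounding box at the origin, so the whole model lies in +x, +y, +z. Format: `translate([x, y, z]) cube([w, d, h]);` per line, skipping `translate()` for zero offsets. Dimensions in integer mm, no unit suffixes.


cube([2440, 123, 2660]);
translate([0, 2677, 0]) cube([2440, 123, 2660]);
translate([0, 123, 0]) cube([123, 2554, 2660]);
translate([2317, 123, 0]) cube([123, 2554, 2660]);


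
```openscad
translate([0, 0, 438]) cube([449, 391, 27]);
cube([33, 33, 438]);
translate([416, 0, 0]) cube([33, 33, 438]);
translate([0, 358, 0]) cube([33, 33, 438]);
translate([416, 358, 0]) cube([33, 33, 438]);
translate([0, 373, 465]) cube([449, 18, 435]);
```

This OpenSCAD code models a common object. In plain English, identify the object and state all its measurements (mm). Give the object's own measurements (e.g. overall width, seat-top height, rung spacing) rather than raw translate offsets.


A chair. The seat is a 449×391×27 mm slab with its top at z = 465 mm, on four 33×33 mm corner legs (flush with the seat edges, standing on z = 0). A flat backrest 18 mm thick, 435 mm tall, spans the full seat width and rises from the seat top along its +y edge, rear face flush with the rear of the seat.


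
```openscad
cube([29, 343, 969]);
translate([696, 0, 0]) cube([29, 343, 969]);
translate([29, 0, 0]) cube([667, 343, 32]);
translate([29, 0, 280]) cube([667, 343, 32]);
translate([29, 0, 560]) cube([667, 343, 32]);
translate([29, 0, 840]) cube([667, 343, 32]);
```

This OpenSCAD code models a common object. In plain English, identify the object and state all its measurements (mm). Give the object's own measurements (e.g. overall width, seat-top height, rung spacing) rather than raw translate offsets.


An open bookshelf. Two side panels, each 29 mm thick, 343 mm deep and 969 mm tall, stand 725 mm apart (outside-to-outside). Between them sit 4 shelves, each 32 mm thick and 343 mm deep, spanning the full gap between the sides. The bottom shelf rests on the floor (its underside at z = 0) and the clear gap between one shelf's top and the next shelf's underside is 248 mm.


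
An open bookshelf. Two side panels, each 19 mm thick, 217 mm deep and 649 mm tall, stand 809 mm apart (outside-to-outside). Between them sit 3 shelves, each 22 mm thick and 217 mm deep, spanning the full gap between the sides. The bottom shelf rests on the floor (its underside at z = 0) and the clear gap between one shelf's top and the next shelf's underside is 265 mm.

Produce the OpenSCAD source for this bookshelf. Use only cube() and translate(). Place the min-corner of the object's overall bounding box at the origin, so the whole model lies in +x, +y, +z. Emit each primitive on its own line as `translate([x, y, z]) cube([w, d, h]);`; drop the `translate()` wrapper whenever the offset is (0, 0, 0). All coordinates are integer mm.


cube([19, 217, 649]);
translate([790, 0, 0]) cube([19, 217, 649]);
translate([19, 0, 0]) cube([771, 217, 22]);
translate([19, 0, 287]) cube([771, 217, 22]);
translate([19, 0, 574]) cube([771, 217, 22]);
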